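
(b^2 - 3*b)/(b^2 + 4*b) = (b - 3)/(b + 4)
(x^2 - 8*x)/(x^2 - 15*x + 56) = x/(x - 7)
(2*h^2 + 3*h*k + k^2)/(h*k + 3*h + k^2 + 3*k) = (2*h + k)/(k + 3)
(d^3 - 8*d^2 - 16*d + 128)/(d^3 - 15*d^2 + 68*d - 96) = (d + 4)/(d - 3)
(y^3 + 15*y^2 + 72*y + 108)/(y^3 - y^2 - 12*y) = (y^2 + 12*y + 36)/(y*(y - 4))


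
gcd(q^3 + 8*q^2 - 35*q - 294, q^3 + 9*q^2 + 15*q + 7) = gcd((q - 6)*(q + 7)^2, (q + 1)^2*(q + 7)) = q + 7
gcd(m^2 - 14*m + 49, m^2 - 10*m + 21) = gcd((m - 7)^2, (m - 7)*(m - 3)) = m - 7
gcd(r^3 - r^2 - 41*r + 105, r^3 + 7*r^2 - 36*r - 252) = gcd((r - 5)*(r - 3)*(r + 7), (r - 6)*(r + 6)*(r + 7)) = r + 7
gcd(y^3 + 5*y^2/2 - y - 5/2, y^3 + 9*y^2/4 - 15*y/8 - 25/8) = y^2 + 7*y/2 + 5/2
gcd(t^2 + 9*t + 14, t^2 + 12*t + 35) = t + 7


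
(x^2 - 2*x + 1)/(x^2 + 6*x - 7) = (x - 1)/(x + 7)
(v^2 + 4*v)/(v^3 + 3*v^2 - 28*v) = (v + 4)/(v^2 + 3*v - 28)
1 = 1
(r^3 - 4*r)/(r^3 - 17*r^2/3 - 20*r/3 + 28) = 3*r*(r + 2)/(3*r^2 - 11*r - 42)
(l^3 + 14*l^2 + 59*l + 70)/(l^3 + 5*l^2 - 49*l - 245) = (l + 2)/(l - 7)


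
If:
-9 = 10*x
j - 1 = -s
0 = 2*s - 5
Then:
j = -3/2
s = 5/2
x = -9/10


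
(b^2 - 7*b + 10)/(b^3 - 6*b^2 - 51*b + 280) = (b - 2)/(b^2 - b - 56)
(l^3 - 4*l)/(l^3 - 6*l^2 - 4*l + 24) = l/(l - 6)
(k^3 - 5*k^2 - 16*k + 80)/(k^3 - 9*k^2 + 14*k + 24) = (k^2 - k - 20)/(k^2 - 5*k - 6)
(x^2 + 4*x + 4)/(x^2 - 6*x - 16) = (x + 2)/(x - 8)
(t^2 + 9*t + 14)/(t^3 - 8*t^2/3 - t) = 3*(t^2 + 9*t + 14)/(t*(3*t^2 - 8*t - 3))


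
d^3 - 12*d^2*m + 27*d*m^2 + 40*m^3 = (d - 8*m)*(d - 5*m)*(d + m)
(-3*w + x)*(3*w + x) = -9*w^2 + x^2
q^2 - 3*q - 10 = (q - 5)*(q + 2)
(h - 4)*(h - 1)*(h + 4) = h^3 - h^2 - 16*h + 16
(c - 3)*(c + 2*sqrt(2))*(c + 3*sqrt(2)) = c^3 - 3*c^2 + 5*sqrt(2)*c^2 - 15*sqrt(2)*c + 12*c - 36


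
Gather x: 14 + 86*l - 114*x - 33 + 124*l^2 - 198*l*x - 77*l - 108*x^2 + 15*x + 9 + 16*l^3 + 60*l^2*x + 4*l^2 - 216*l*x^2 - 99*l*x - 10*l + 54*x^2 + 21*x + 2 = 16*l^3 + 128*l^2 - l + x^2*(-216*l - 54) + x*(60*l^2 - 297*l - 78) - 8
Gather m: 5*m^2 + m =5*m^2 + m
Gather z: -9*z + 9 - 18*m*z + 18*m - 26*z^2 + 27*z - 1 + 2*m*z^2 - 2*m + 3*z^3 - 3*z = 16*m + 3*z^3 + z^2*(2*m - 26) + z*(15 - 18*m) + 8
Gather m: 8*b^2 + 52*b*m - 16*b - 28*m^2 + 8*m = 8*b^2 - 16*b - 28*m^2 + m*(52*b + 8)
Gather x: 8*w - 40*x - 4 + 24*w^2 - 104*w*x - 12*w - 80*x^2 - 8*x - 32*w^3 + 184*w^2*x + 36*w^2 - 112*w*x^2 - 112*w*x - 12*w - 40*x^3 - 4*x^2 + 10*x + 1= -32*w^3 + 60*w^2 - 16*w - 40*x^3 + x^2*(-112*w - 84) + x*(184*w^2 - 216*w - 38) - 3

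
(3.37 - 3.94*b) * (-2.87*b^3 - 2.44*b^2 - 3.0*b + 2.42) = 11.3078*b^4 - 0.0583000000000009*b^3 + 3.5972*b^2 - 19.6448*b + 8.1554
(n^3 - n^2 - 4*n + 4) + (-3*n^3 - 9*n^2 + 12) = -2*n^3 - 10*n^2 - 4*n + 16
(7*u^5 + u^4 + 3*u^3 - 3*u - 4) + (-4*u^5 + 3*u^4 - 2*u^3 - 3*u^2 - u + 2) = 3*u^5 + 4*u^4 + u^3 - 3*u^2 - 4*u - 2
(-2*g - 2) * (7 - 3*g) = 6*g^2 - 8*g - 14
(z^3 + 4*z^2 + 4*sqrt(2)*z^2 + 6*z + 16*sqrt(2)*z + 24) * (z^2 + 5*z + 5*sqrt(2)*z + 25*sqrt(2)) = z^5 + 9*z^4 + 9*sqrt(2)*z^4 + 66*z^3 + 81*sqrt(2)*z^3 + 210*sqrt(2)*z^2 + 414*z^2 + 270*sqrt(2)*z + 920*z + 600*sqrt(2)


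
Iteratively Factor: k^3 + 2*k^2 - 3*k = (k)*(k^2 + 2*k - 3) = k*(k - 1)*(k + 3)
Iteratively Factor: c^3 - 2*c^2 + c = (c - 1)*(c^2 - c) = (c - 1)^2*(c)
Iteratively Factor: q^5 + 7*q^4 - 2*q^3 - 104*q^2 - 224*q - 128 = (q + 2)*(q^4 + 5*q^3 - 12*q^2 - 80*q - 64) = (q - 4)*(q + 2)*(q^3 + 9*q^2 + 24*q + 16) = (q - 4)*(q + 2)*(q + 4)*(q^2 + 5*q + 4) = (q - 4)*(q + 2)*(q + 4)^2*(q + 1)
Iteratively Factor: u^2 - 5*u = (u - 5)*(u)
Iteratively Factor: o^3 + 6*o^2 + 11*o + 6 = (o + 1)*(o^2 + 5*o + 6) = (o + 1)*(o + 3)*(o + 2)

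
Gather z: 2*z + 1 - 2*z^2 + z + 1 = -2*z^2 + 3*z + 2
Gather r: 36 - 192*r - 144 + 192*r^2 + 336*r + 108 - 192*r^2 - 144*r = 0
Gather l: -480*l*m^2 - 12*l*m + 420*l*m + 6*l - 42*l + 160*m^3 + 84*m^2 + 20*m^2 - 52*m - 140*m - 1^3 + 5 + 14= l*(-480*m^2 + 408*m - 36) + 160*m^3 + 104*m^2 - 192*m + 18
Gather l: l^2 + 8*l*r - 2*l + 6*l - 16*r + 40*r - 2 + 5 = l^2 + l*(8*r + 4) + 24*r + 3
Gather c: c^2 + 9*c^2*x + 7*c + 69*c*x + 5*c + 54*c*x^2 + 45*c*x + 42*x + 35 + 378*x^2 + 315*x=c^2*(9*x + 1) + c*(54*x^2 + 114*x + 12) + 378*x^2 + 357*x + 35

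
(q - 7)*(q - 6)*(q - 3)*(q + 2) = q^4 - 14*q^3 + 49*q^2 + 36*q - 252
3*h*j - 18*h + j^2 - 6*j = (3*h + j)*(j - 6)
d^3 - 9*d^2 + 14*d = d*(d - 7)*(d - 2)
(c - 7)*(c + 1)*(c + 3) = c^3 - 3*c^2 - 25*c - 21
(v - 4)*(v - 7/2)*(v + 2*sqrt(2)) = v^3 - 15*v^2/2 + 2*sqrt(2)*v^2 - 15*sqrt(2)*v + 14*v + 28*sqrt(2)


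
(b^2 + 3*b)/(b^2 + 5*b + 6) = b/(b + 2)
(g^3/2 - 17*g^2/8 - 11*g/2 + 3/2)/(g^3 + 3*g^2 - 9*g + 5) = (4*g^3 - 17*g^2 - 44*g + 12)/(8*(g^3 + 3*g^2 - 9*g + 5))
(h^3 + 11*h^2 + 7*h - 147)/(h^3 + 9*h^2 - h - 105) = (h + 7)/(h + 5)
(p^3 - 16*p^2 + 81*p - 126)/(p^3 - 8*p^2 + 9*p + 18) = (p - 7)/(p + 1)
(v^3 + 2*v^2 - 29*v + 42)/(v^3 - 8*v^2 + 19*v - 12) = (v^2 + 5*v - 14)/(v^2 - 5*v + 4)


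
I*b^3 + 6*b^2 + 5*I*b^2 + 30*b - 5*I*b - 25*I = (b + 5)*(b - 5*I)*(I*b + 1)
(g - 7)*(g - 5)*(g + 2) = g^3 - 10*g^2 + 11*g + 70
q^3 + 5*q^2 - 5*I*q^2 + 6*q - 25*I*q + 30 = (q + 5)*(q - 6*I)*(q + I)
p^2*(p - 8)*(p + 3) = p^4 - 5*p^3 - 24*p^2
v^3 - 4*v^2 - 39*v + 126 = (v - 7)*(v - 3)*(v + 6)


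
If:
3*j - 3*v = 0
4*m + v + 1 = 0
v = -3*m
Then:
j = 3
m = -1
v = 3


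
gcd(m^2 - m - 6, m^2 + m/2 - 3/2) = 1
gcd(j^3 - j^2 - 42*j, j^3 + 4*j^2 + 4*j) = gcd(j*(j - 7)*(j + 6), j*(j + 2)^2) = j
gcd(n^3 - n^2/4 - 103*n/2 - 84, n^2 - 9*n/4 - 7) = n + 7/4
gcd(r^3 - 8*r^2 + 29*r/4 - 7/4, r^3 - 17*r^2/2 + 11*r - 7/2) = r^2 - 15*r/2 + 7/2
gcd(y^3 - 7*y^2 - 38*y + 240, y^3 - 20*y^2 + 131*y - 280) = y^2 - 13*y + 40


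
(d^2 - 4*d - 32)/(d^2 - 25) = (d^2 - 4*d - 32)/(d^2 - 25)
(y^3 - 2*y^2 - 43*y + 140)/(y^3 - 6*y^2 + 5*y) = (y^2 + 3*y - 28)/(y*(y - 1))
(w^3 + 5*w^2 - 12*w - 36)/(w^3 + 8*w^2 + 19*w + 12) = (w^3 + 5*w^2 - 12*w - 36)/(w^3 + 8*w^2 + 19*w + 12)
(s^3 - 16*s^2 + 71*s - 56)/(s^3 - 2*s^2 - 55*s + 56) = (s - 7)/(s + 7)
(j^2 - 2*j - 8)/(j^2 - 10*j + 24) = (j + 2)/(j - 6)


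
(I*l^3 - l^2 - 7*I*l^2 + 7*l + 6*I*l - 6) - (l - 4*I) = I*l^3 - l^2 - 7*I*l^2 + 6*l + 6*I*l - 6 + 4*I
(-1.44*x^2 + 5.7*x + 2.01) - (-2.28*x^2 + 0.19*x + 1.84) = 0.84*x^2 + 5.51*x + 0.17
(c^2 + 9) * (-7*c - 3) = -7*c^3 - 3*c^2 - 63*c - 27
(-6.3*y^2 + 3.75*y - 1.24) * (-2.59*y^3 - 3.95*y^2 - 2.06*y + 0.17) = 16.317*y^5 + 15.1725*y^4 + 1.3771*y^3 - 3.898*y^2 + 3.1919*y - 0.2108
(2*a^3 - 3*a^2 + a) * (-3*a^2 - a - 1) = -6*a^5 + 7*a^4 - 2*a^3 + 2*a^2 - a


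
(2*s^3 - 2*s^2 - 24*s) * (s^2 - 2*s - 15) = 2*s^5 - 6*s^4 - 50*s^3 + 78*s^2 + 360*s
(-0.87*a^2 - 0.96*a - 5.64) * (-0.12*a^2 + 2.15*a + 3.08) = 0.1044*a^4 - 1.7553*a^3 - 4.0668*a^2 - 15.0828*a - 17.3712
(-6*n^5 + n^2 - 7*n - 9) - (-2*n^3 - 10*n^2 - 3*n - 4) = -6*n^5 + 2*n^3 + 11*n^2 - 4*n - 5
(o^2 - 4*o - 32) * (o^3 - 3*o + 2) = o^5 - 4*o^4 - 35*o^3 + 14*o^2 + 88*o - 64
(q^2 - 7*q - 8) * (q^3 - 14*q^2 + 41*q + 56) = q^5 - 21*q^4 + 131*q^3 - 119*q^2 - 720*q - 448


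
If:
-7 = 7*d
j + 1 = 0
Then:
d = -1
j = -1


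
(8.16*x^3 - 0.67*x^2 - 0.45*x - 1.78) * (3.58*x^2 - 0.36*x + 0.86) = 29.2128*x^5 - 5.3362*x^4 + 5.6478*x^3 - 6.7866*x^2 + 0.2538*x - 1.5308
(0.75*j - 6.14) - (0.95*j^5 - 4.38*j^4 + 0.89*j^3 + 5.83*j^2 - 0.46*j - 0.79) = -0.95*j^5 + 4.38*j^4 - 0.89*j^3 - 5.83*j^2 + 1.21*j - 5.35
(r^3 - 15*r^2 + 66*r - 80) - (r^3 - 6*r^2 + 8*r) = -9*r^2 + 58*r - 80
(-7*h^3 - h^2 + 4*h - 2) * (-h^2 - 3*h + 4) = 7*h^5 + 22*h^4 - 29*h^3 - 14*h^2 + 22*h - 8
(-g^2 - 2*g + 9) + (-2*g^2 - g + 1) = -3*g^2 - 3*g + 10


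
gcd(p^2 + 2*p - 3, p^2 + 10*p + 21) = p + 3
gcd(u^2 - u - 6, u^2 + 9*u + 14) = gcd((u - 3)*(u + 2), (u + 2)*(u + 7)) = u + 2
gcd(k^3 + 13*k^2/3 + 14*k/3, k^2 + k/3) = k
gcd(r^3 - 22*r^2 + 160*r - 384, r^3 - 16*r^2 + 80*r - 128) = r - 8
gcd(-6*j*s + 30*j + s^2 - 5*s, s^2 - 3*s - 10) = s - 5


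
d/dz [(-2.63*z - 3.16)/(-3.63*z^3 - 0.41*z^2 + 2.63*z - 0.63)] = (-19.0938*z^3 - 35.4907*z^2 - 2.5912*z + 9.9677)/(13.1769*z^6 + 2.9766*z^5 - 18.9257*z^4 + 2.4172*z^3 + 7.4335*z^2 - 3.3138*z + 0.3969)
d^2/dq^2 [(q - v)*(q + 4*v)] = 2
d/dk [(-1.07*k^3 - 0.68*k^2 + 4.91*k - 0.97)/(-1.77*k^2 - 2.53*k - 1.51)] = (1.8939*k^4 + 5.4142*k^3 + 15.2582*k^2 - 1.3802*k - 9.8682)/(3.1329*k^4 + 8.9562*k^3 + 11.7463*k^2 + 7.6406*k + 2.2801)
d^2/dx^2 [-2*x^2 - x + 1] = -4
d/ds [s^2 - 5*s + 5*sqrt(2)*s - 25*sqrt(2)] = 2*s - 5 + 5*sqrt(2)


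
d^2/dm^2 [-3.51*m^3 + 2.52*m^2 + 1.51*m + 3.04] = 5.04 - 21.06*m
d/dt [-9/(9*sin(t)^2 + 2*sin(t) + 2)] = 18*(9*sin(t) + 1)*cos(t)/(9*sin(t)^2 + 2*sin(t) + 2)^2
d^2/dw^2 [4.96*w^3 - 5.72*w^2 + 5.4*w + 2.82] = 29.76*w - 11.44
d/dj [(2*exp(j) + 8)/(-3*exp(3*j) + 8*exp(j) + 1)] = 2*((exp(j) + 4)*(9*exp(2*j) - 8) - 3*exp(3*j) + 8*exp(j) + 1)*exp(j)/(-3*exp(3*j) + 8*exp(j) + 1)^2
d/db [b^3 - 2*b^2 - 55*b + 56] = 3*b^2 - 4*b - 55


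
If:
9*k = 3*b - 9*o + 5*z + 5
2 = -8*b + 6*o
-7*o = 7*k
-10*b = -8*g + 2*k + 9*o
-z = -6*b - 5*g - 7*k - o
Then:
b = -55/1282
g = 241/1282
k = -177/641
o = 177/641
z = -1249/1282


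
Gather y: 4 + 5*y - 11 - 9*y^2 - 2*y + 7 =-9*y^2 + 3*y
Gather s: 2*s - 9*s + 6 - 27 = -7*s - 21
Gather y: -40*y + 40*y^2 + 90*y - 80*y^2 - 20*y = -40*y^2 + 30*y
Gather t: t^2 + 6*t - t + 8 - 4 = t^2 + 5*t + 4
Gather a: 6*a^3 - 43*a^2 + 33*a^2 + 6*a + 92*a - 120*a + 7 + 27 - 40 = 6*a^3 - 10*a^2 - 22*a - 6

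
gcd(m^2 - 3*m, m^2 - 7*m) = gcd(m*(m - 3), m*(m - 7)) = m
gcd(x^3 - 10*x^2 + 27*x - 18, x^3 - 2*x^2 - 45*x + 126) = x^2 - 9*x + 18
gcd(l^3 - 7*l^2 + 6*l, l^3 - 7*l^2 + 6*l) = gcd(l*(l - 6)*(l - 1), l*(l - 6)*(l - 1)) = l^3 - 7*l^2 + 6*l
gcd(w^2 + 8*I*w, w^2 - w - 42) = 1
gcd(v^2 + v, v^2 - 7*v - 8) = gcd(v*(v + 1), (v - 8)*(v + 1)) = v + 1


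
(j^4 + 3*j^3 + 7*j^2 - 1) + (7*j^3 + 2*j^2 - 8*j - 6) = j^4 + 10*j^3 + 9*j^2 - 8*j - 7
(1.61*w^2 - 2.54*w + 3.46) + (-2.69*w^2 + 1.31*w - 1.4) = -1.08*w^2 - 1.23*w + 2.06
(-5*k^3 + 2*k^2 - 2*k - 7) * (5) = -25*k^3 + 10*k^2 - 10*k - 35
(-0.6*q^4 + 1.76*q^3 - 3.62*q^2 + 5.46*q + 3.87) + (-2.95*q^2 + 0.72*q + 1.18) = -0.6*q^4 + 1.76*q^3 - 6.57*q^2 + 6.18*q + 5.05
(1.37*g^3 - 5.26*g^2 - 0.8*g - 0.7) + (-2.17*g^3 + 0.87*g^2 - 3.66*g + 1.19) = -0.8*g^3 - 4.39*g^2 - 4.46*g + 0.49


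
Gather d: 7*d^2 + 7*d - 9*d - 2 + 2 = 7*d^2 - 2*d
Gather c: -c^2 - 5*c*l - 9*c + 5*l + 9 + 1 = -c^2 + c*(-5*l - 9) + 5*l + 10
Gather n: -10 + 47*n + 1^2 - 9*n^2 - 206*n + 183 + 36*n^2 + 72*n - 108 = 27*n^2 - 87*n + 66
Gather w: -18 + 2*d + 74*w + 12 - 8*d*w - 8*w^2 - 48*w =2*d - 8*w^2 + w*(26 - 8*d) - 6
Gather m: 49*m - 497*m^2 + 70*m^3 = 70*m^3 - 497*m^2 + 49*m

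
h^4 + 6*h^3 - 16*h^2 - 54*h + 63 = (h - 3)*(h - 1)*(h + 3)*(h + 7)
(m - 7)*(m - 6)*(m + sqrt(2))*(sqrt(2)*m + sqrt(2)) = sqrt(2)*m^4 - 12*sqrt(2)*m^3 + 2*m^3 - 24*m^2 + 29*sqrt(2)*m^2 + 58*m + 42*sqrt(2)*m + 84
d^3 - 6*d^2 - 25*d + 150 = (d - 6)*(d - 5)*(d + 5)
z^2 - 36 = (z - 6)*(z + 6)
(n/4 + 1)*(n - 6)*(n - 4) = n^3/4 - 3*n^2/2 - 4*n + 24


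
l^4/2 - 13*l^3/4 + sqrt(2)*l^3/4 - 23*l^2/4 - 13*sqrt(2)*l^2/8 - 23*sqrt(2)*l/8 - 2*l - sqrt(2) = (l/2 + 1/2)*(l - 8)*(l + 1/2)*(l + sqrt(2)/2)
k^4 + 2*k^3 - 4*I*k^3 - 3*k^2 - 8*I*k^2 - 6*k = k*(k + 2)*(k - 3*I)*(k - I)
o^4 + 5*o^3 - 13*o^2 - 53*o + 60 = (o - 3)*(o - 1)*(o + 4)*(o + 5)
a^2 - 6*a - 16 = (a - 8)*(a + 2)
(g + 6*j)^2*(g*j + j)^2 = g^4*j^2 + 12*g^3*j^3 + 2*g^3*j^2 + 36*g^2*j^4 + 24*g^2*j^3 + g^2*j^2 + 72*g*j^4 + 12*g*j^3 + 36*j^4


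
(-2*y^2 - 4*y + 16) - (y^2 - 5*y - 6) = -3*y^2 + y + 22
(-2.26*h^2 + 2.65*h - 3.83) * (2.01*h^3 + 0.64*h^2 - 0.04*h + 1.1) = -4.5426*h^5 + 3.8801*h^4 - 5.9119*h^3 - 5.0432*h^2 + 3.0682*h - 4.213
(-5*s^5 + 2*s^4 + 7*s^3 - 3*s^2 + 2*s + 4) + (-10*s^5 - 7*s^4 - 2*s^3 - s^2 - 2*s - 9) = -15*s^5 - 5*s^4 + 5*s^3 - 4*s^2 - 5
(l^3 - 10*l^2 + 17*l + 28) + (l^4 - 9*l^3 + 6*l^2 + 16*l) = l^4 - 8*l^3 - 4*l^2 + 33*l + 28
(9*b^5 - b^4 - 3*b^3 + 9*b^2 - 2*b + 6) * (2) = 18*b^5 - 2*b^4 - 6*b^3 + 18*b^2 - 4*b + 12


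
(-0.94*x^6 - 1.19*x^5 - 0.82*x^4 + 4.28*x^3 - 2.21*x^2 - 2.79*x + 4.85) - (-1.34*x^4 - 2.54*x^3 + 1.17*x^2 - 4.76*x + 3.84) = -0.94*x^6 - 1.19*x^5 + 0.52*x^4 + 6.82*x^3 - 3.38*x^2 + 1.97*x + 1.01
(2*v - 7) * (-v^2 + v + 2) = -2*v^3 + 9*v^2 - 3*v - 14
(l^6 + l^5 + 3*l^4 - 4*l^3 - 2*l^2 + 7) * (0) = 0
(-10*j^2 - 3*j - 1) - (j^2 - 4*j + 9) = -11*j^2 + j - 10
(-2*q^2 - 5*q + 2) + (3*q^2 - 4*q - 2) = q^2 - 9*q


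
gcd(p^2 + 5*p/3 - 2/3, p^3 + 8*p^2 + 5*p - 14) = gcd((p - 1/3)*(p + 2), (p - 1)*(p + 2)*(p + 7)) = p + 2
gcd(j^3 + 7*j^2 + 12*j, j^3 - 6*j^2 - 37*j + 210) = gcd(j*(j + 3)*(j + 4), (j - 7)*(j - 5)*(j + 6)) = 1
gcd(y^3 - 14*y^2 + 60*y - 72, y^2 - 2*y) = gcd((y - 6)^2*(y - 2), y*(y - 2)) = y - 2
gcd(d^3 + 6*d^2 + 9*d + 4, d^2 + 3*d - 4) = d + 4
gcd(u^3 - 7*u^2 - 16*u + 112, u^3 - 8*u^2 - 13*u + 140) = u^2 - 3*u - 28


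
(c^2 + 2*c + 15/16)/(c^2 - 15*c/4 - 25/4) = (c + 3/4)/(c - 5)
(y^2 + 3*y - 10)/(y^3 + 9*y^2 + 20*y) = (y - 2)/(y*(y + 4))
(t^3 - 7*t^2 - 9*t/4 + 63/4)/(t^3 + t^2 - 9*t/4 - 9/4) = (t - 7)/(t + 1)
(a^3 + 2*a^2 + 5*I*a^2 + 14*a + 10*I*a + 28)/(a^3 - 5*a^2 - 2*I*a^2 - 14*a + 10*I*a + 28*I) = (a + 7*I)/(a - 7)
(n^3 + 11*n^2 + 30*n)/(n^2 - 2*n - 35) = n*(n + 6)/(n - 7)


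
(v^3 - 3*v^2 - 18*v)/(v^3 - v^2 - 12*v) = (v - 6)/(v - 4)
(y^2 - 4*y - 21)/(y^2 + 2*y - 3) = (y - 7)/(y - 1)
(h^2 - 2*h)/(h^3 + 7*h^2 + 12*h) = (h - 2)/(h^2 + 7*h + 12)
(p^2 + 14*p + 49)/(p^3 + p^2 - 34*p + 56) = (p + 7)/(p^2 - 6*p + 8)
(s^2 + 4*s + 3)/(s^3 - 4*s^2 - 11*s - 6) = (s + 3)/(s^2 - 5*s - 6)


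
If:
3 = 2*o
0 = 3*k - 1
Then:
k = 1/3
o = 3/2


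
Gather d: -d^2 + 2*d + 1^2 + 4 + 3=-d^2 + 2*d + 8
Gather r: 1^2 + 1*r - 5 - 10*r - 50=-9*r - 54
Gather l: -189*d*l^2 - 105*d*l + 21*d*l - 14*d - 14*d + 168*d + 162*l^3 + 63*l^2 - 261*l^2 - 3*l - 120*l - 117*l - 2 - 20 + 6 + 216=140*d + 162*l^3 + l^2*(-189*d - 198) + l*(-84*d - 240) + 200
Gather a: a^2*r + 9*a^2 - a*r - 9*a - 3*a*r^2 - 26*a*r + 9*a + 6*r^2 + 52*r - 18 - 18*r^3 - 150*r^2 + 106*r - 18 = a^2*(r + 9) + a*(-3*r^2 - 27*r) - 18*r^3 - 144*r^2 + 158*r - 36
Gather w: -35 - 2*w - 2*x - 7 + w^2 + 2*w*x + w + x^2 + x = w^2 + w*(2*x - 1) + x^2 - x - 42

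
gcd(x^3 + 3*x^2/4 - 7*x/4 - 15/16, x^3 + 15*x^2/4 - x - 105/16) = x^2 + x/4 - 15/8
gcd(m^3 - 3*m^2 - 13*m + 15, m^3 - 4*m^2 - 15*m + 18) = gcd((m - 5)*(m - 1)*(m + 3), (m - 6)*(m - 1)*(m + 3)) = m^2 + 2*m - 3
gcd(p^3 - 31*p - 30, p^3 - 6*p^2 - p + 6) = p^2 - 5*p - 6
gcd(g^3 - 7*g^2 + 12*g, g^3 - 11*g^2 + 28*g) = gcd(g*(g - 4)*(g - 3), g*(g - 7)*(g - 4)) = g^2 - 4*g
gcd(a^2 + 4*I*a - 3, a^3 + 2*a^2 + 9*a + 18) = a + 3*I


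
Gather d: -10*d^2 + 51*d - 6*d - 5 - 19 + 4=-10*d^2 + 45*d - 20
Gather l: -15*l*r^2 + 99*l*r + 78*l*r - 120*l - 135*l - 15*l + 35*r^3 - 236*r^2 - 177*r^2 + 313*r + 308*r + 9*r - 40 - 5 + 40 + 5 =l*(-15*r^2 + 177*r - 270) + 35*r^3 - 413*r^2 + 630*r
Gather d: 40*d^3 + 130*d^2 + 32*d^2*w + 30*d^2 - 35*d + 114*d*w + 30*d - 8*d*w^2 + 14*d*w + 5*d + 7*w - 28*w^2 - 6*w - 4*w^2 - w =40*d^3 + d^2*(32*w + 160) + d*(-8*w^2 + 128*w) - 32*w^2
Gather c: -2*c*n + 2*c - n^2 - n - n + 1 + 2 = c*(2 - 2*n) - n^2 - 2*n + 3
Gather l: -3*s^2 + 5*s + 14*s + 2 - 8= -3*s^2 + 19*s - 6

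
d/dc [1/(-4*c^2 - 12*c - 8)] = (2*c + 3)/(4*(c^2 + 3*c + 2)^2)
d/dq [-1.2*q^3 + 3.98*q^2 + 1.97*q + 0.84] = -3.6*q^2 + 7.96*q + 1.97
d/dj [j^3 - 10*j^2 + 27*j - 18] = 3*j^2 - 20*j + 27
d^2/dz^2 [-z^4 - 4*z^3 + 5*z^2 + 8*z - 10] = -12*z^2 - 24*z + 10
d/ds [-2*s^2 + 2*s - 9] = 2 - 4*s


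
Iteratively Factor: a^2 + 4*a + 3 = (a + 3)*(a + 1)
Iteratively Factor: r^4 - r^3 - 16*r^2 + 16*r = (r - 4)*(r^3 + 3*r^2 - 4*r) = (r - 4)*(r + 4)*(r^2 - r) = (r - 4)*(r - 1)*(r + 4)*(r)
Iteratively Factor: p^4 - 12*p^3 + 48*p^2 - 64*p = (p)*(p^3 - 12*p^2 + 48*p - 64) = p*(p - 4)*(p^2 - 8*p + 16) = p*(p - 4)^2*(p - 4)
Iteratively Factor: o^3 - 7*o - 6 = (o + 1)*(o^2 - o - 6) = (o + 1)*(o + 2)*(o - 3)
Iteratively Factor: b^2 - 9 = (b + 3)*(b - 3)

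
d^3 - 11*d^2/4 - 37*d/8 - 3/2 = (d - 4)*(d + 1/2)*(d + 3/4)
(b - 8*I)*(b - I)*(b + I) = b^3 - 8*I*b^2 + b - 8*I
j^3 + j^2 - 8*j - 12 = (j - 3)*(j + 2)^2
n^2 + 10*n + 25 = (n + 5)^2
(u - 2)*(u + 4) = u^2 + 2*u - 8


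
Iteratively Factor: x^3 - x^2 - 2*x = (x)*(x^2 - x - 2) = x*(x - 2)*(x + 1)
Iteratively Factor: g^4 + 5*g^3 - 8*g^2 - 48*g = (g + 4)*(g^3 + g^2 - 12*g) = (g + 4)^2*(g^2 - 3*g) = g*(g + 4)^2*(g - 3)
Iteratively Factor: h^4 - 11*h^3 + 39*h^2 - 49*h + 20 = (h - 1)*(h^3 - 10*h^2 + 29*h - 20) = (h - 5)*(h - 1)*(h^2 - 5*h + 4) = (h - 5)*(h - 1)^2*(h - 4)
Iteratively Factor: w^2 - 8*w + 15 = (w - 5)*(w - 3)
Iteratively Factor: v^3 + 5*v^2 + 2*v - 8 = (v - 1)*(v^2 + 6*v + 8) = (v - 1)*(v + 4)*(v + 2)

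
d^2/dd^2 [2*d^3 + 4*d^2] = 12*d + 8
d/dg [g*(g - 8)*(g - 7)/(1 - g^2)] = (-g^4 + 59*g^2 - 30*g + 56)/(g^4 - 2*g^2 + 1)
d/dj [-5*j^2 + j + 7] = 1 - 10*j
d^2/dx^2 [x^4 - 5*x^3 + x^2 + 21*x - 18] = 12*x^2 - 30*x + 2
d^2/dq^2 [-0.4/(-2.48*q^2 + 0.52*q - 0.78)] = (-4.92032*q^2 + 1.03168*q + 0.4*(4.96*q - 0.52)*(9.92*q - 1.04) - 1.54752)/(2.48*q^2 - 0.52*q + 0.78)^3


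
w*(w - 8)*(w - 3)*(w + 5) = w^4 - 6*w^3 - 31*w^2 + 120*w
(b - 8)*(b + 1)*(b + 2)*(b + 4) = b^4 - b^3 - 42*b^2 - 104*b - 64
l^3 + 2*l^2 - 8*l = l*(l - 2)*(l + 4)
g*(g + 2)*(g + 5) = g^3 + 7*g^2 + 10*g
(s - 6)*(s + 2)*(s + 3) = s^3 - s^2 - 24*s - 36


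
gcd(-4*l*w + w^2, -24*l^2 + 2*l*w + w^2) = -4*l + w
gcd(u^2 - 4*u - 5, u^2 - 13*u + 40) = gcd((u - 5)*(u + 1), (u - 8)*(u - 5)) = u - 5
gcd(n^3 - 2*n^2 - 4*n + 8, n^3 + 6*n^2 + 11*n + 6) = n + 2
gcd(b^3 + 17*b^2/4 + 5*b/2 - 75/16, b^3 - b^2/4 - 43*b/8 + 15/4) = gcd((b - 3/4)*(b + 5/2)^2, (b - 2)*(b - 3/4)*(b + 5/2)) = b^2 + 7*b/4 - 15/8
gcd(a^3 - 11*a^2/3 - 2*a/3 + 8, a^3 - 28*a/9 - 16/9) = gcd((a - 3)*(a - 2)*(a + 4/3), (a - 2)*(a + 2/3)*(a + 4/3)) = a^2 - 2*a/3 - 8/3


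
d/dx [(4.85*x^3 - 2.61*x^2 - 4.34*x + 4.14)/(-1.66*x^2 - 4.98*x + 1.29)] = (-8.051*x^4 - 48.306*x^3 + 24.5629*x^2 + 7.011*x + 15.0186)/(2.7556*x^4 + 16.5336*x^3 + 20.5176*x^2 - 12.8484*x + 1.6641)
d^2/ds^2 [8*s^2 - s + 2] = 16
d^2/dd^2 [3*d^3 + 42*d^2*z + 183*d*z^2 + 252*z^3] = 18*d + 84*z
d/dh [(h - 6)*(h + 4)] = 2*h - 2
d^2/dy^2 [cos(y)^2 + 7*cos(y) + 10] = -7*cos(y) - 2*cos(2*y)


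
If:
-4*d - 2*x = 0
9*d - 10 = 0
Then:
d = 10/9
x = -20/9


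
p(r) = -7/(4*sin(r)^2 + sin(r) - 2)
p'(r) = -7*(-8*sin(r)*cos(r) - cos(r))/(4*sin(r)^2 + sin(r) - 2)^2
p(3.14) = 3.50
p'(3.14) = -1.78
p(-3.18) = 3.58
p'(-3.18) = -2.39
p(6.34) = 3.63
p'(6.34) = 2.73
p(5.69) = 5.35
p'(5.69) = -11.76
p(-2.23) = 24.05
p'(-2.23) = 269.46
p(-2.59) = 4.91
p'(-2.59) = 9.37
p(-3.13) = 3.48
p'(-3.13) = -1.57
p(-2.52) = 5.71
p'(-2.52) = 13.85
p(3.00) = 3.93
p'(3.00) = -4.66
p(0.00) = 3.50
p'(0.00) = 1.75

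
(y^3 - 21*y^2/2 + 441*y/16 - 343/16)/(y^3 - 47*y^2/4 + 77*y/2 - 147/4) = (y - 7/4)/(y - 3)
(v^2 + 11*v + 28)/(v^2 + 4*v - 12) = (v^2 + 11*v + 28)/(v^2 + 4*v - 12)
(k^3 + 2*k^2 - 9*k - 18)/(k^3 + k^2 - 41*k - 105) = (k^2 - k - 6)/(k^2 - 2*k - 35)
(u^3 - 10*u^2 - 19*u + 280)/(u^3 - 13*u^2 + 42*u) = (u^2 - 3*u - 40)/(u*(u - 6))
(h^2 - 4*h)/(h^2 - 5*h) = (h - 4)/(h - 5)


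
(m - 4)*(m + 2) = m^2 - 2*m - 8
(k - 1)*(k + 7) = k^2 + 6*k - 7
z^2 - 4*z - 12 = (z - 6)*(z + 2)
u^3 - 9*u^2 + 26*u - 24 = (u - 4)*(u - 3)*(u - 2)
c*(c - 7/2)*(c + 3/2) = c^3 - 2*c^2 - 21*c/4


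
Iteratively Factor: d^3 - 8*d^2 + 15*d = (d)*(d^2 - 8*d + 15) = d*(d - 3)*(d - 5)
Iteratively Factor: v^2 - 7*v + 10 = (v - 5)*(v - 2)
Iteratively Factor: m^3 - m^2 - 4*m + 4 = (m + 2)*(m^2 - 3*m + 2) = (m - 2)*(m + 2)*(m - 1)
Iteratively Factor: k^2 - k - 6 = (k - 3)*(k + 2)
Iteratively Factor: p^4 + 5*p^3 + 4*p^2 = (p + 1)*(p^3 + 4*p^2) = (p + 1)*(p + 4)*(p^2) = p*(p + 1)*(p + 4)*(p)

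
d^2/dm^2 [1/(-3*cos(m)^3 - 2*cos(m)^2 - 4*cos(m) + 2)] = -((25*cos(m) + 16*cos(2*m) + 27*cos(3*m))*(3*cos(m)^3 + 2*cos(m)^2 + 4*cos(m) - 2)/4 + 2*(9*cos(m)^2 + 4*cos(m) + 4)^2*sin(m)^2)/(3*cos(m)^3 + 2*cos(m)^2 + 4*cos(m) - 2)^3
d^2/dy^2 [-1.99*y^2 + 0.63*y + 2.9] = -3.98000000000000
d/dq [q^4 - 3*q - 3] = 4*q^3 - 3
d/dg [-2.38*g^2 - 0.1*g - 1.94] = -4.76*g - 0.1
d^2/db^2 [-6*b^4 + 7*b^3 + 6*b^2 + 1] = -72*b^2 + 42*b + 12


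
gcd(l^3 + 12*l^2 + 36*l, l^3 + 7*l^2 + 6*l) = l^2 + 6*l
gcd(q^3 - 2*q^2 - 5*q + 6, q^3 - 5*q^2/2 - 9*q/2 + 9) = q^2 - q - 6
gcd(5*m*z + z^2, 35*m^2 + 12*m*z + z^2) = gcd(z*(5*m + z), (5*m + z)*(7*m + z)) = 5*m + z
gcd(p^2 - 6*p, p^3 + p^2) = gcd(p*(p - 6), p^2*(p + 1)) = p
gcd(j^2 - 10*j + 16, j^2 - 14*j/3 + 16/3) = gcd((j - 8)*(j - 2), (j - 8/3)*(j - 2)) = j - 2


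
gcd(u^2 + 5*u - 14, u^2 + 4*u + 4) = 1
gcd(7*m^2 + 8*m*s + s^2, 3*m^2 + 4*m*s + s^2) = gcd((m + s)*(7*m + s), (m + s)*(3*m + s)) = m + s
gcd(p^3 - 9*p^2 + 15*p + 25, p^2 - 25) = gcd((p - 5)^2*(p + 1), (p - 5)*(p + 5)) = p - 5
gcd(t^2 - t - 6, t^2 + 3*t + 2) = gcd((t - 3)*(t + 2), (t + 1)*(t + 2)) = t + 2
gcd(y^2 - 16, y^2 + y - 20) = y - 4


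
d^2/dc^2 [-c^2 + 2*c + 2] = -2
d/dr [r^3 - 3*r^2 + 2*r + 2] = 3*r^2 - 6*r + 2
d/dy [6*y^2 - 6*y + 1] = 12*y - 6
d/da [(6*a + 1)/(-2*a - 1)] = -4/(2*a + 1)^2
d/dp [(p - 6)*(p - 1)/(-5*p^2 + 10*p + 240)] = (-5*p^2 + 108*p - 348)/(5*(p^4 - 4*p^3 - 92*p^2 + 192*p + 2304))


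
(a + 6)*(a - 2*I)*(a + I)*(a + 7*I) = a^4 + 6*a^3 + 6*I*a^3 + 9*a^2 + 36*I*a^2 + 54*a + 14*I*a + 84*I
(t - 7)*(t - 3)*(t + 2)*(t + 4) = t^4 - 4*t^3 - 31*t^2 + 46*t + 168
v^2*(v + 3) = v^3 + 3*v^2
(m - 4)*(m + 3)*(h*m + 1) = h*m^3 - h*m^2 - 12*h*m + m^2 - m - 12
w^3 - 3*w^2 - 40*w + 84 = (w - 7)*(w - 2)*(w + 6)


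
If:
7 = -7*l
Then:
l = -1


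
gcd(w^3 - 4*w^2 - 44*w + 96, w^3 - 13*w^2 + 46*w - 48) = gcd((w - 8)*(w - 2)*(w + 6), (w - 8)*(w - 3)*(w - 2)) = w^2 - 10*w + 16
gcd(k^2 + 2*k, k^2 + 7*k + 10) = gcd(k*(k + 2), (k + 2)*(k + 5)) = k + 2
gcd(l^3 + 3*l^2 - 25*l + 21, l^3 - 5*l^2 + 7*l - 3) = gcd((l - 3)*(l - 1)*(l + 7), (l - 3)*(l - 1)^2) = l^2 - 4*l + 3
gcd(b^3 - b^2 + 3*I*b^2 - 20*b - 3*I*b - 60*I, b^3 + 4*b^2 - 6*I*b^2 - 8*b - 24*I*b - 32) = b + 4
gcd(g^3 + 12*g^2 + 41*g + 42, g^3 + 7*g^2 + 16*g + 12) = g^2 + 5*g + 6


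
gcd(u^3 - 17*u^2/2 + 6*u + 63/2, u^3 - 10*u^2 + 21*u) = u^2 - 10*u + 21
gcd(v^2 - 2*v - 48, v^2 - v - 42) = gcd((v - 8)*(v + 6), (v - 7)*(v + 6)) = v + 6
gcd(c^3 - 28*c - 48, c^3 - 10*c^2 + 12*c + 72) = c^2 - 4*c - 12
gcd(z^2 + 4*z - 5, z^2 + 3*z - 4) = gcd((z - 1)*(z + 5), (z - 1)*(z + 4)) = z - 1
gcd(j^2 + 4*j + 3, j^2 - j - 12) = j + 3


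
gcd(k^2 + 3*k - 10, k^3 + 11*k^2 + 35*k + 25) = k + 5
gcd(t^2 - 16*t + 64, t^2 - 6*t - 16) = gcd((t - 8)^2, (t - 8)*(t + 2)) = t - 8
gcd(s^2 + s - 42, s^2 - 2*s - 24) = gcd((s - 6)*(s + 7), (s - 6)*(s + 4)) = s - 6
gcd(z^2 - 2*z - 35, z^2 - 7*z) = z - 7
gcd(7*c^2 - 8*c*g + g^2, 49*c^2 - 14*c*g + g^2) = 7*c - g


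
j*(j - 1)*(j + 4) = j^3 + 3*j^2 - 4*j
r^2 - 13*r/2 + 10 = (r - 4)*(r - 5/2)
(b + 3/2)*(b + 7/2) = b^2 + 5*b + 21/4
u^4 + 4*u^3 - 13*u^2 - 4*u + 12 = (u - 2)*(u - 1)*(u + 1)*(u + 6)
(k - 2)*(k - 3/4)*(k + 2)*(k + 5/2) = k^4 + 7*k^3/4 - 47*k^2/8 - 7*k + 15/2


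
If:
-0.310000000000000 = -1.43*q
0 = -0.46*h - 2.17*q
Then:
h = -1.02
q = 0.22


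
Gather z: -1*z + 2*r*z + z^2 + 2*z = z^2 + z*(2*r + 1)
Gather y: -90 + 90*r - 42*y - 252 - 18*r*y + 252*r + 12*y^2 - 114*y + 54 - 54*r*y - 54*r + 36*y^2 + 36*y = 288*r + 48*y^2 + y*(-72*r - 120) - 288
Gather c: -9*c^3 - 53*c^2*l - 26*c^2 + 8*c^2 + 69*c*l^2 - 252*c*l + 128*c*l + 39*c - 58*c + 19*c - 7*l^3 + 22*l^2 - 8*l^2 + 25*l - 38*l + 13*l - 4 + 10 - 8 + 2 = -9*c^3 + c^2*(-53*l - 18) + c*(69*l^2 - 124*l) - 7*l^3 + 14*l^2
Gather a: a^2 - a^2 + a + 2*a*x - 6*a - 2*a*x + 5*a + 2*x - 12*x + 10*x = 0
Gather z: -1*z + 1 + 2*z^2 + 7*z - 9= 2*z^2 + 6*z - 8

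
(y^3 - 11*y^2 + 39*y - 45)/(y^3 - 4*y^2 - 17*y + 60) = (y - 3)/(y + 4)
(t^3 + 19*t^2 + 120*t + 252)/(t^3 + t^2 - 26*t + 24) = (t^2 + 13*t + 42)/(t^2 - 5*t + 4)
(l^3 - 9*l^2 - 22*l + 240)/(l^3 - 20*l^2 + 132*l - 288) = (l + 5)/(l - 6)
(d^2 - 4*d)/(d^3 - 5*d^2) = (d - 4)/(d*(d - 5))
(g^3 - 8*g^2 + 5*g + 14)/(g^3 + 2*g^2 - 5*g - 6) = (g - 7)/(g + 3)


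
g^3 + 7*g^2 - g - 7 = (g - 1)*(g + 1)*(g + 7)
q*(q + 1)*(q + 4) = q^3 + 5*q^2 + 4*q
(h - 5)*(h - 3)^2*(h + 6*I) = h^4 - 11*h^3 + 6*I*h^3 + 39*h^2 - 66*I*h^2 - 45*h + 234*I*h - 270*I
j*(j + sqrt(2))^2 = j^3 + 2*sqrt(2)*j^2 + 2*j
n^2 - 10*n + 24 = (n - 6)*(n - 4)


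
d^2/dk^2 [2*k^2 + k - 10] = 4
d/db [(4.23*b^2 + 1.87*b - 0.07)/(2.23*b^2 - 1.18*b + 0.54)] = (-9.1615*b^2 + 4.8806*b + 0.9272)/(4.9729*b^4 - 5.2628*b^3 + 3.8008*b^2 - 1.2744*b + 0.2916)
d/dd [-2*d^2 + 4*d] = 4 - 4*d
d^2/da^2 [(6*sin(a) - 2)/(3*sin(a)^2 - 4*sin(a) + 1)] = -(2*sin(a) + 4)/(sin(a) - 1)^2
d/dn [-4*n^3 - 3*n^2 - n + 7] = -12*n^2 - 6*n - 1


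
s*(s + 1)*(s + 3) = s^3 + 4*s^2 + 3*s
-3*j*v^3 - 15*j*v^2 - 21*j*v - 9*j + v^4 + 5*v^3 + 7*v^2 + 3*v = (-3*j + v)*(v + 1)^2*(v + 3)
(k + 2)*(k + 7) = k^2 + 9*k + 14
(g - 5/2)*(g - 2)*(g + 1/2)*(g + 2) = g^4 - 2*g^3 - 21*g^2/4 + 8*g + 5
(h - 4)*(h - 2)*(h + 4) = h^3 - 2*h^2 - 16*h + 32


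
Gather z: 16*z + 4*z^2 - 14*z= 4*z^2 + 2*z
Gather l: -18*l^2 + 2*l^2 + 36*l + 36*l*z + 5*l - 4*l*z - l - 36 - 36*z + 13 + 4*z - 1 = -16*l^2 + l*(32*z + 40) - 32*z - 24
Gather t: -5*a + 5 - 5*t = -5*a - 5*t + 5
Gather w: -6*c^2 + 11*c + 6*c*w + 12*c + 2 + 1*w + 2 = -6*c^2 + 23*c + w*(6*c + 1) + 4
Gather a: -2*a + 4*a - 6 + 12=2*a + 6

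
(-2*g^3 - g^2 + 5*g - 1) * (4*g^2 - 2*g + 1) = -8*g^5 + 20*g^3 - 15*g^2 + 7*g - 1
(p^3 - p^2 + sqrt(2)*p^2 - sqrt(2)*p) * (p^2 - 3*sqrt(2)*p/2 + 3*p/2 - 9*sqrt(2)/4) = p^5 - sqrt(2)*p^4/2 + p^4/2 - 9*p^3/2 - sqrt(2)*p^3/4 - 3*p^2/2 + 3*sqrt(2)*p^2/4 + 9*p/2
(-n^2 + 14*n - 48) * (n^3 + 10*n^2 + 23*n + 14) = -n^5 + 4*n^4 + 69*n^3 - 172*n^2 - 908*n - 672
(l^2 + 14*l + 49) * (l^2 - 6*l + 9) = l^4 + 8*l^3 - 26*l^2 - 168*l + 441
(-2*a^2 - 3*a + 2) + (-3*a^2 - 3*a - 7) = -5*a^2 - 6*a - 5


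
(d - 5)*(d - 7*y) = d^2 - 7*d*y - 5*d + 35*y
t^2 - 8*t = t*(t - 8)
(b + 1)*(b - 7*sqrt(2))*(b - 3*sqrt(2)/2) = b^3 - 17*sqrt(2)*b^2/2 + b^2 - 17*sqrt(2)*b/2 + 21*b + 21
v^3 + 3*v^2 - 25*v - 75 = (v - 5)*(v + 3)*(v + 5)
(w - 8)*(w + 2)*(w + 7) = w^3 + w^2 - 58*w - 112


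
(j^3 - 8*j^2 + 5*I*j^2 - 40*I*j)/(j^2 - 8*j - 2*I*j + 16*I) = j*(j + 5*I)/(j - 2*I)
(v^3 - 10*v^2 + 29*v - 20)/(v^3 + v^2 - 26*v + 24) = (v - 5)/(v + 6)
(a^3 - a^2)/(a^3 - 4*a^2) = (a - 1)/(a - 4)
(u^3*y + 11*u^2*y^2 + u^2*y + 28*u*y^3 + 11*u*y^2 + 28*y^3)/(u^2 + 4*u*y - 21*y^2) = y*(-u^2 - 4*u*y - u - 4*y)/(-u + 3*y)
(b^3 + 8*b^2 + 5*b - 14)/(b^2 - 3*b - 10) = (b^2 + 6*b - 7)/(b - 5)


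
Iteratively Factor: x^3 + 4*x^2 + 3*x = (x + 1)*(x^2 + 3*x) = x*(x + 1)*(x + 3)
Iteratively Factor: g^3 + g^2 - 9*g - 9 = (g + 3)*(g^2 - 2*g - 3) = (g - 3)*(g + 3)*(g + 1)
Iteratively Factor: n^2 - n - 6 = (n - 3)*(n + 2)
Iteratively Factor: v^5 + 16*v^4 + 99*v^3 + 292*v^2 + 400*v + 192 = (v + 1)*(v^4 + 15*v^3 + 84*v^2 + 208*v + 192) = (v + 1)*(v + 4)*(v^3 + 11*v^2 + 40*v + 48) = (v + 1)*(v + 4)^2*(v^2 + 7*v + 12) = (v + 1)*(v + 3)*(v + 4)^2*(v + 4)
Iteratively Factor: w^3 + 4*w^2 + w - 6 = (w - 1)*(w^2 + 5*w + 6) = (w - 1)*(w + 2)*(w + 3)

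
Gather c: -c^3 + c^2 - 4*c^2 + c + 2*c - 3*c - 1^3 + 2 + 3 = -c^3 - 3*c^2 + 4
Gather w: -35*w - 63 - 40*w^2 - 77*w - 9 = -40*w^2 - 112*w - 72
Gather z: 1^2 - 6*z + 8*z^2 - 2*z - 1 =8*z^2 - 8*z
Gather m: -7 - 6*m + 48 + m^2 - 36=m^2 - 6*m + 5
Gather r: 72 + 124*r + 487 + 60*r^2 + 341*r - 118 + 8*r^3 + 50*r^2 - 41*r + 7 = 8*r^3 + 110*r^2 + 424*r + 448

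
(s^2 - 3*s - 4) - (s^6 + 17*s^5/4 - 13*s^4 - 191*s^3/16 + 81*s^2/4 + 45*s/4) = -s^6 - 17*s^5/4 + 13*s^4 + 191*s^3/16 - 77*s^2/4 - 57*s/4 - 4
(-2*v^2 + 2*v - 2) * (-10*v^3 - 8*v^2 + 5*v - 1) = 20*v^5 - 4*v^4 - 6*v^3 + 28*v^2 - 12*v + 2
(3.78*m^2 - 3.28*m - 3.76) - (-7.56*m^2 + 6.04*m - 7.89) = 11.34*m^2 - 9.32*m + 4.13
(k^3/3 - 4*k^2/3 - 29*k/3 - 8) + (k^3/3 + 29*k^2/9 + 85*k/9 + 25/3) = 2*k^3/3 + 17*k^2/9 - 2*k/9 + 1/3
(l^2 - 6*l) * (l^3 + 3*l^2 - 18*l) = l^5 - 3*l^4 - 36*l^3 + 108*l^2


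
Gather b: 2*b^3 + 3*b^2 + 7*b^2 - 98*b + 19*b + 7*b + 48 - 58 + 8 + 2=2*b^3 + 10*b^2 - 72*b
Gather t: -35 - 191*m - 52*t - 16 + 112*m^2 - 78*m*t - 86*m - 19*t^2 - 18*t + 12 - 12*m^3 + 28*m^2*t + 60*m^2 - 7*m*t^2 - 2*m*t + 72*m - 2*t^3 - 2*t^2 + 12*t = -12*m^3 + 172*m^2 - 205*m - 2*t^3 + t^2*(-7*m - 21) + t*(28*m^2 - 80*m - 58) - 39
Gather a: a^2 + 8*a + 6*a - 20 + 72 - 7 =a^2 + 14*a + 45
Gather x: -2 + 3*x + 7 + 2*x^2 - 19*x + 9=2*x^2 - 16*x + 14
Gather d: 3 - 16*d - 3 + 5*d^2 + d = 5*d^2 - 15*d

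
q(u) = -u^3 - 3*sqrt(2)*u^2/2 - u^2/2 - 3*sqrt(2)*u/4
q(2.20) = -25.67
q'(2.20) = -27.11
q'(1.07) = -10.10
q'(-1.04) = 1.15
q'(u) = -3*u^2 - 3*sqrt(2)*u - u - 3*sqrt(2)/4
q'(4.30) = -79.07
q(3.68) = -89.24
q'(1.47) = -15.25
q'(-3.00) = -12.33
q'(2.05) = -24.42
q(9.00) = -950.87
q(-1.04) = -0.61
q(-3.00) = 6.59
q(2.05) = -21.81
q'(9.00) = -291.24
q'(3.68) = -60.98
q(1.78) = -15.83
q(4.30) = -132.54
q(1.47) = -10.40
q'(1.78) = -19.90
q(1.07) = -5.36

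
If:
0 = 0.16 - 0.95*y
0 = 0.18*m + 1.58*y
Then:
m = -1.48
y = 0.17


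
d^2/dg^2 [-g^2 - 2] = -2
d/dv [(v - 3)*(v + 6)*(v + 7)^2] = 4*v^3 + 51*v^2 + 146*v - 105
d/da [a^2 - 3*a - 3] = 2*a - 3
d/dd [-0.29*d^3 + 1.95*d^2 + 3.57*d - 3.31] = -0.87*d^2 + 3.9*d + 3.57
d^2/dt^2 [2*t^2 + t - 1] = 4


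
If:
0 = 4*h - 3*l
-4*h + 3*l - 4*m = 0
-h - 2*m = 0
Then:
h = 0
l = 0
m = 0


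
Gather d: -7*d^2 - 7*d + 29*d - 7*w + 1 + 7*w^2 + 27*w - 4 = -7*d^2 + 22*d + 7*w^2 + 20*w - 3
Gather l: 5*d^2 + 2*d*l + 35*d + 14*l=5*d^2 + 35*d + l*(2*d + 14)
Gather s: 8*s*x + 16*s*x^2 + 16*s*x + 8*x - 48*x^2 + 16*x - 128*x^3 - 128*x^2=s*(16*x^2 + 24*x) - 128*x^3 - 176*x^2 + 24*x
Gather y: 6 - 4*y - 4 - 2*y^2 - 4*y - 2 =-2*y^2 - 8*y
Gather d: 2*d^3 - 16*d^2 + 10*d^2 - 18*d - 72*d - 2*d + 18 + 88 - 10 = 2*d^3 - 6*d^2 - 92*d + 96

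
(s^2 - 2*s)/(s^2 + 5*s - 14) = s/(s + 7)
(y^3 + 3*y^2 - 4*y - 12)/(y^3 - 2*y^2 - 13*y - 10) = (y^2 + y - 6)/(y^2 - 4*y - 5)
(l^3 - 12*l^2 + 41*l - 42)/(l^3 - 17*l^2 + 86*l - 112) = (l - 3)/(l - 8)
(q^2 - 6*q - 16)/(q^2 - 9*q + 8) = (q + 2)/(q - 1)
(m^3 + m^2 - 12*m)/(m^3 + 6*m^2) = (m^2 + m - 12)/(m*(m + 6))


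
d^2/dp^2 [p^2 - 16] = 2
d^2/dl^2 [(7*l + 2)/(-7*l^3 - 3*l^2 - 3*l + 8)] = 6*(-3*(7*l + 2)*(7*l^2 + 2*l + 1)^2 + (49*l^2 + 14*l + (7*l + 1)*(7*l + 2) + 7)*(7*l^3 + 3*l^2 + 3*l - 8))/(7*l^3 + 3*l^2 + 3*l - 8)^3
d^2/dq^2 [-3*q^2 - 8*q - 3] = -6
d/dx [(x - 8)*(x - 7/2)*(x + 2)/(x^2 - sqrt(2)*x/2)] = (4*x^4 - 4*sqrt(2)*x^3 - 20*x^2 + 19*sqrt(2)*x^2 - 448*x + 112*sqrt(2))/(2*x^2*(2*x^2 - 2*sqrt(2)*x + 1))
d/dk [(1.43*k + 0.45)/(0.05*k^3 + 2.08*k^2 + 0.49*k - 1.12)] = (0.0715*k^3 + 2.9744*k^2 + 0.7007*k - (1.43*k + 0.45)*(0.15*k^2 + 4.16*k + 0.49) - 1.6016)/(0.05*k^3 + 2.08*k^2 + 0.49*k - 1.12)^2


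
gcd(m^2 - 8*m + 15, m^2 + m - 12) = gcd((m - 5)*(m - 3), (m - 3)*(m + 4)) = m - 3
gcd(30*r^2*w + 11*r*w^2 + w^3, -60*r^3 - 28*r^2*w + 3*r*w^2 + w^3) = 6*r + w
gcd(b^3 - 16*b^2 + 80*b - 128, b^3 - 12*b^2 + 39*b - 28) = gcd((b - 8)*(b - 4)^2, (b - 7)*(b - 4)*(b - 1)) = b - 4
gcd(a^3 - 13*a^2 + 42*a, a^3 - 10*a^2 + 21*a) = a^2 - 7*a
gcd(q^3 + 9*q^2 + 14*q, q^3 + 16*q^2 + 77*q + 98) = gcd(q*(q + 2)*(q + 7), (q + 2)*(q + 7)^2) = q^2 + 9*q + 14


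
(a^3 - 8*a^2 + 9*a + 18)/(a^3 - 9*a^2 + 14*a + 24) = (a - 3)/(a - 4)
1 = 1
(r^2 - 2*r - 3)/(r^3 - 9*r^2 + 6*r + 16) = (r - 3)/(r^2 - 10*r + 16)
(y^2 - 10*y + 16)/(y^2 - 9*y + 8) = (y - 2)/(y - 1)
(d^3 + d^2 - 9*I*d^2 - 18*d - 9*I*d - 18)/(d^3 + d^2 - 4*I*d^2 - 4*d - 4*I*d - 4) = (d^2 - 9*I*d - 18)/(d^2 - 4*I*d - 4)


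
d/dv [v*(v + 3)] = 2*v + 3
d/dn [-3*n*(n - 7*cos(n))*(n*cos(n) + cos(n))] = -3*n*(n + 1)*(7*sin(n) + 1)*cos(n) + 3*n*(n - 7*cos(n))*(n*sin(n) - sqrt(2)*cos(n + pi/4)) - 3*(n + 1)*(n - 7*cos(n))*cos(n)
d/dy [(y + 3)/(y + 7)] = 4/(y + 7)^2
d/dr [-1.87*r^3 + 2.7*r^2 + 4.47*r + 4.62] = -5.61*r^2 + 5.4*r + 4.47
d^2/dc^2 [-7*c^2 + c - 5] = -14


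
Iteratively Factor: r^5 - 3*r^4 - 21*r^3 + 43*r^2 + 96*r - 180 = (r - 5)*(r^4 + 2*r^3 - 11*r^2 - 12*r + 36) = (r - 5)*(r + 3)*(r^3 - r^2 - 8*r + 12) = (r - 5)*(r - 2)*(r + 3)*(r^2 + r - 6) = (r - 5)*(r - 2)*(r + 3)^2*(r - 2)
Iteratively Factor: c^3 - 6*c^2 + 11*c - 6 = (c - 3)*(c^2 - 3*c + 2) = (c - 3)*(c - 1)*(c - 2)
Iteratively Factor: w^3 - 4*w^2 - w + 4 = (w - 4)*(w^2 - 1) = (w - 4)*(w + 1)*(w - 1)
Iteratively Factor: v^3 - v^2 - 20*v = (v)*(v^2 - v - 20) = v*(v - 5)*(v + 4)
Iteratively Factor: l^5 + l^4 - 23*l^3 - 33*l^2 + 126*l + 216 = (l - 4)*(l^4 + 5*l^3 - 3*l^2 - 45*l - 54) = (l - 4)*(l - 3)*(l^3 + 8*l^2 + 21*l + 18) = (l - 4)*(l - 3)*(l + 2)*(l^2 + 6*l + 9) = (l - 4)*(l - 3)*(l + 2)*(l + 3)*(l + 3)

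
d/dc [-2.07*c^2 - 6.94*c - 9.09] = -4.14*c - 6.94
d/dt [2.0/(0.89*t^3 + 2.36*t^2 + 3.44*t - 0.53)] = (-5.34*t^2 - 9.44*t - 6.88)/(0.89*t^3 + 2.36*t^2 + 3.44*t - 0.53)^2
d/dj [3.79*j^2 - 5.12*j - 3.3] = 7.58*j - 5.12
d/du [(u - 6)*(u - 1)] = 2*u - 7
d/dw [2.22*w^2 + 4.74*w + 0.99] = 4.44*w + 4.74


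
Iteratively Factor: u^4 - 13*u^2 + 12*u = (u)*(u^3 - 13*u + 12) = u*(u + 4)*(u^2 - 4*u + 3) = u*(u - 3)*(u + 4)*(u - 1)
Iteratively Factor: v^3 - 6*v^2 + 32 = (v - 4)*(v^2 - 2*v - 8) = (v - 4)*(v + 2)*(v - 4)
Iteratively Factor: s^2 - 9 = (s + 3)*(s - 3)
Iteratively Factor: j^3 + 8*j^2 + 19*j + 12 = (j + 1)*(j^2 + 7*j + 12) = (j + 1)*(j + 3)*(j + 4)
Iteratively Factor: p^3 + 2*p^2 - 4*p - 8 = (p - 2)*(p^2 + 4*p + 4) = (p - 2)*(p + 2)*(p + 2)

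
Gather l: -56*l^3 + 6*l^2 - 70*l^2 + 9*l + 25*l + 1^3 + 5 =-56*l^3 - 64*l^2 + 34*l + 6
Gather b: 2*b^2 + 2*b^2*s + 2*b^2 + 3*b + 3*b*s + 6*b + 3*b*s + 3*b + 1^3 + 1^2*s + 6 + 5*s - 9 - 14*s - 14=b^2*(2*s + 4) + b*(6*s + 12) - 8*s - 16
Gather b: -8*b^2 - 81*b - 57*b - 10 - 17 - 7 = -8*b^2 - 138*b - 34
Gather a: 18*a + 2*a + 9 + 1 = 20*a + 10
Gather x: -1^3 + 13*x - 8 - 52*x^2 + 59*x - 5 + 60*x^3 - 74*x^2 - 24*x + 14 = 60*x^3 - 126*x^2 + 48*x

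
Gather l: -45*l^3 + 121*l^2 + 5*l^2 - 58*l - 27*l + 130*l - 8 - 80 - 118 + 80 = -45*l^3 + 126*l^2 + 45*l - 126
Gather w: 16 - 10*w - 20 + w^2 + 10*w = w^2 - 4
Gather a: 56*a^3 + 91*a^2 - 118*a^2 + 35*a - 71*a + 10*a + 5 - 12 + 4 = 56*a^3 - 27*a^2 - 26*a - 3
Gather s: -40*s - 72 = -40*s - 72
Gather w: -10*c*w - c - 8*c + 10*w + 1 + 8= -9*c + w*(10 - 10*c) + 9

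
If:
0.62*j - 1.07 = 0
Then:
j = 1.73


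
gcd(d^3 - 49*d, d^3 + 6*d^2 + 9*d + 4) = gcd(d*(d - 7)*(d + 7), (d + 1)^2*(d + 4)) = 1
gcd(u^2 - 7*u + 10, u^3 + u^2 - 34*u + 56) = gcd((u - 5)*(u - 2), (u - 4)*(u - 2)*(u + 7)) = u - 2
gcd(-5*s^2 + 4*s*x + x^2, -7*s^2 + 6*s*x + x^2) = -s + x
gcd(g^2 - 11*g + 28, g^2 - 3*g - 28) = g - 7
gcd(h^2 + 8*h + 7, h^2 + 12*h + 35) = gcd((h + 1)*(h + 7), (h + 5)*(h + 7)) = h + 7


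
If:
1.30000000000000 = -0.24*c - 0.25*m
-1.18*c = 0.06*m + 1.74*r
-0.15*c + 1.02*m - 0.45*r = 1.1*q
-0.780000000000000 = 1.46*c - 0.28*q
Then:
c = -1.29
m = -3.97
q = -3.92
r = 1.01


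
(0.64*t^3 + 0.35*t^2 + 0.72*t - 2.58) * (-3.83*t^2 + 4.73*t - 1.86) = -2.4512*t^5 + 1.6867*t^4 - 2.2925*t^3 + 12.636*t^2 - 13.5426*t + 4.7988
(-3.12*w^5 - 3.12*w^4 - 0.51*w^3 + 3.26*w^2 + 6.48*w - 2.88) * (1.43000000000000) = -4.4616*w^5 - 4.4616*w^4 - 0.7293*w^3 + 4.6618*w^2 + 9.2664*w - 4.1184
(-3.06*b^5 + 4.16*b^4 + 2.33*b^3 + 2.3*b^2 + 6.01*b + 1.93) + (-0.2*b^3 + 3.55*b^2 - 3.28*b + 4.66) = -3.06*b^5 + 4.16*b^4 + 2.13*b^3 + 5.85*b^2 + 2.73*b + 6.59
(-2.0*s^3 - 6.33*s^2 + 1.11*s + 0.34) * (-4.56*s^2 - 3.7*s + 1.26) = 9.12*s^5 + 36.2648*s^4 + 15.8394*s^3 - 13.6332*s^2 + 0.1406*s + 0.4284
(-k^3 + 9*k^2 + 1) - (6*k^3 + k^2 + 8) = -7*k^3 + 8*k^2 - 7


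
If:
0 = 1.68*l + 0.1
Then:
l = -0.06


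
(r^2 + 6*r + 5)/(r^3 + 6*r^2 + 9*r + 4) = (r + 5)/(r^2 + 5*r + 4)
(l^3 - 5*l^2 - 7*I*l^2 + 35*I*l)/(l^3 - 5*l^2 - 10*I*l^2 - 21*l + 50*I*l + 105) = l/(l - 3*I)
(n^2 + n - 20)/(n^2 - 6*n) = (n^2 + n - 20)/(n*(n - 6))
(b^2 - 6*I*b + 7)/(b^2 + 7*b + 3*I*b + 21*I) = (b^2 - 6*I*b + 7)/(b^2 + b*(7 + 3*I) + 21*I)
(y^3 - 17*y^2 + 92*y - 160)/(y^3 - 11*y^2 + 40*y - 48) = (y^2 - 13*y + 40)/(y^2 - 7*y + 12)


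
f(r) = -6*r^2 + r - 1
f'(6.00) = -71.00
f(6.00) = -211.00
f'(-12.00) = 145.00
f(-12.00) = -877.00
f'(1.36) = -15.32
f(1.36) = -10.74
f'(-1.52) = 19.24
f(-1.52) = -16.38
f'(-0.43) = 6.16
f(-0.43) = -2.54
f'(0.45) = -4.40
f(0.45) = -1.76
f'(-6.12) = 74.44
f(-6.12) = -231.85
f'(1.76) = -20.12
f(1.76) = -17.83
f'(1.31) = -14.72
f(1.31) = -9.99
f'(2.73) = -31.76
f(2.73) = -42.99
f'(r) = 1 - 12*r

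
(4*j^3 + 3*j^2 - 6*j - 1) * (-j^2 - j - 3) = -4*j^5 - 7*j^4 - 9*j^3 - 2*j^2 + 19*j + 3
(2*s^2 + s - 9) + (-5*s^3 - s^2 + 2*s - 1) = -5*s^3 + s^2 + 3*s - 10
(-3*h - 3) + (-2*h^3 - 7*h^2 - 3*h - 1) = -2*h^3 - 7*h^2 - 6*h - 4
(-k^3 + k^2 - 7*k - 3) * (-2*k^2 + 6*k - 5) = 2*k^5 - 8*k^4 + 25*k^3 - 41*k^2 + 17*k + 15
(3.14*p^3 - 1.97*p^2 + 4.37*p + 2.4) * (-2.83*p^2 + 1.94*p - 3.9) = -8.8862*p^5 + 11.6667*p^4 - 28.4349*p^3 + 9.3688*p^2 - 12.387*p - 9.36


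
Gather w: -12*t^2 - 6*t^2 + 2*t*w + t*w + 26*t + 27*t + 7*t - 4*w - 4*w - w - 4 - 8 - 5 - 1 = -18*t^2 + 60*t + w*(3*t - 9) - 18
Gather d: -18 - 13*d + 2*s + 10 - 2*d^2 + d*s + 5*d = -2*d^2 + d*(s - 8) + 2*s - 8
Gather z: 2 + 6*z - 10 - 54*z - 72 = -48*z - 80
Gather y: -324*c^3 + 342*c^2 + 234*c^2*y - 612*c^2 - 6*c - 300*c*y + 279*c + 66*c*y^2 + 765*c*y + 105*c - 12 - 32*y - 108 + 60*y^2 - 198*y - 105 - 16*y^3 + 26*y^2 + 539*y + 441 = -324*c^3 - 270*c^2 + 378*c - 16*y^3 + y^2*(66*c + 86) + y*(234*c^2 + 465*c + 309) + 216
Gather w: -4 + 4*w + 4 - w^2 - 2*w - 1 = -w^2 + 2*w - 1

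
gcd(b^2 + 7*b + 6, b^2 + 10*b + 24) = b + 6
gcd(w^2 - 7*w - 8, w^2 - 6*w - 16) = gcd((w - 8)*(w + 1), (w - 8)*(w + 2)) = w - 8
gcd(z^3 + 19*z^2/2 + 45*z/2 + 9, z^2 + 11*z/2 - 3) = z + 6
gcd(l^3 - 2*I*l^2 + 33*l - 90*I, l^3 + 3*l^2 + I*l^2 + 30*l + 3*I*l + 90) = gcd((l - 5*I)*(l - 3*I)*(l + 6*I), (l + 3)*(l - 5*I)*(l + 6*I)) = l^2 + I*l + 30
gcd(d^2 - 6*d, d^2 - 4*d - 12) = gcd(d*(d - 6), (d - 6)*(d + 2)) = d - 6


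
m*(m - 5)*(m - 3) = m^3 - 8*m^2 + 15*m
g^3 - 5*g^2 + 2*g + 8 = (g - 4)*(g - 2)*(g + 1)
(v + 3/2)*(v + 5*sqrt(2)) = v^2 + 3*v/2 + 5*sqrt(2)*v + 15*sqrt(2)/2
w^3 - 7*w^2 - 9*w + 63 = (w - 7)*(w - 3)*(w + 3)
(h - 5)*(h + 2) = h^2 - 3*h - 10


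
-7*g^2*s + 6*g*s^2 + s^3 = s*(-g + s)*(7*g + s)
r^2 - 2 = (r - sqrt(2))*(r + sqrt(2))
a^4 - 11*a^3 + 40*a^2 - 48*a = a*(a - 4)^2*(a - 3)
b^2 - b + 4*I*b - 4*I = (b - 1)*(b + 4*I)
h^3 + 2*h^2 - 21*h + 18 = (h - 3)*(h - 1)*(h + 6)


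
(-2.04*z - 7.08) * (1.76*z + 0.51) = -3.5904*z^2 - 13.5012*z - 3.6108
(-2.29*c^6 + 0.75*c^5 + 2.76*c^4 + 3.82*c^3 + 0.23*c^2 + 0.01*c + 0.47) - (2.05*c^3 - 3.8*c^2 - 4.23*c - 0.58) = -2.29*c^6 + 0.75*c^5 + 2.76*c^4 + 1.77*c^3 + 4.03*c^2 + 4.24*c + 1.05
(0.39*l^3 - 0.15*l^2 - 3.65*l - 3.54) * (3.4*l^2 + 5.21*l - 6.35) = 1.326*l^5 + 1.5219*l^4 - 15.668*l^3 - 30.1*l^2 + 4.7341*l + 22.479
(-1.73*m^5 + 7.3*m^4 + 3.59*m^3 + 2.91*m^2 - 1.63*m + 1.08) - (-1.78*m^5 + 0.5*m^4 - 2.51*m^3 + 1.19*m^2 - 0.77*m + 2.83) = 0.05*m^5 + 6.8*m^4 + 6.1*m^3 + 1.72*m^2 - 0.86*m - 1.75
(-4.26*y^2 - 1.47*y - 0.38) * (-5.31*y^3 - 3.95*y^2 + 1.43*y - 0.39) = 22.6206*y^5 + 24.6327*y^4 + 1.7325*y^3 + 1.0603*y^2 + 0.0299*y + 0.1482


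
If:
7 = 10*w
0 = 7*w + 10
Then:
No Solution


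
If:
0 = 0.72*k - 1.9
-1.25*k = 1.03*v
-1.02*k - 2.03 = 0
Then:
No Solution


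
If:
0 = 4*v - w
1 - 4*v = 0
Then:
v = 1/4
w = 1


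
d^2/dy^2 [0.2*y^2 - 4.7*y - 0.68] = 0.400000000000000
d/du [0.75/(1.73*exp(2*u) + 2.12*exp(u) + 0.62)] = (-2.595*exp(u) - 1.59)*exp(u)/(1.73*exp(2*u) + 2.12*exp(u) + 0.62)^2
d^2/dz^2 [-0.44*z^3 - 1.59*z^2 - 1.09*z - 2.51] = -2.64*z - 3.18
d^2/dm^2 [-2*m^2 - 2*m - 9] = -4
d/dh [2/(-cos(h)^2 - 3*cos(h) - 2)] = -2*(2*cos(h) + 3)*sin(h)/(cos(h)^2 + 3*cos(h) + 2)^2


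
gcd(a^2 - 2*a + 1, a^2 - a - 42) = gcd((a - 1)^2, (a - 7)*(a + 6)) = 1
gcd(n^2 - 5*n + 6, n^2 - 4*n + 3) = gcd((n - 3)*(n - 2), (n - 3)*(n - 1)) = n - 3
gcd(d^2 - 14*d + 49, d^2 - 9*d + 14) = d - 7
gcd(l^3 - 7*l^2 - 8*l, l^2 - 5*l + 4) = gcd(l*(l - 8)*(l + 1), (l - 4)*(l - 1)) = 1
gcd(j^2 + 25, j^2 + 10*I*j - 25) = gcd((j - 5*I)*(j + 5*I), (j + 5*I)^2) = j + 5*I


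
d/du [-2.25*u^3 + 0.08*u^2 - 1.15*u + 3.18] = -6.75*u^2 + 0.16*u - 1.15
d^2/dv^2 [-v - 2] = 0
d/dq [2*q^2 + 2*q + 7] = 4*q + 2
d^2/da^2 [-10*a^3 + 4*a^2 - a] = 8 - 60*a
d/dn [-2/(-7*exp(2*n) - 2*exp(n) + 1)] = (-28*exp(n) - 4)*exp(n)/(7*exp(2*n) + 2*exp(n) - 1)^2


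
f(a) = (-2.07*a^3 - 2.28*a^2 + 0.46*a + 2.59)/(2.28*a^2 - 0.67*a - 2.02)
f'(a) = (0.67 - 4.56*a)*(-2.07*a^3 - 2.28*a^2 + 0.46*a + 2.59)/(2.28*a^2 - 0.67*a - 2.02)^2 + (-6.21*a^2 - 4.56*a + 0.46)/(2.28*a^2 - 0.67*a - 2.02)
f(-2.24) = 1.23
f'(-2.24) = -0.65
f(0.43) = -1.17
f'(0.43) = 0.61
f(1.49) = -4.22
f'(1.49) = 2.82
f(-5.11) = 3.56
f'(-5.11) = -0.87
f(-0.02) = -1.29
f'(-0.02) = 0.21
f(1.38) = -4.69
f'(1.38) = 6.24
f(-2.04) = 1.10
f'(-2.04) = -0.58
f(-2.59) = 1.47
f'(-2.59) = -0.74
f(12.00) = -12.25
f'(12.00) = -0.90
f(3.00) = -4.39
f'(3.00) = -0.73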